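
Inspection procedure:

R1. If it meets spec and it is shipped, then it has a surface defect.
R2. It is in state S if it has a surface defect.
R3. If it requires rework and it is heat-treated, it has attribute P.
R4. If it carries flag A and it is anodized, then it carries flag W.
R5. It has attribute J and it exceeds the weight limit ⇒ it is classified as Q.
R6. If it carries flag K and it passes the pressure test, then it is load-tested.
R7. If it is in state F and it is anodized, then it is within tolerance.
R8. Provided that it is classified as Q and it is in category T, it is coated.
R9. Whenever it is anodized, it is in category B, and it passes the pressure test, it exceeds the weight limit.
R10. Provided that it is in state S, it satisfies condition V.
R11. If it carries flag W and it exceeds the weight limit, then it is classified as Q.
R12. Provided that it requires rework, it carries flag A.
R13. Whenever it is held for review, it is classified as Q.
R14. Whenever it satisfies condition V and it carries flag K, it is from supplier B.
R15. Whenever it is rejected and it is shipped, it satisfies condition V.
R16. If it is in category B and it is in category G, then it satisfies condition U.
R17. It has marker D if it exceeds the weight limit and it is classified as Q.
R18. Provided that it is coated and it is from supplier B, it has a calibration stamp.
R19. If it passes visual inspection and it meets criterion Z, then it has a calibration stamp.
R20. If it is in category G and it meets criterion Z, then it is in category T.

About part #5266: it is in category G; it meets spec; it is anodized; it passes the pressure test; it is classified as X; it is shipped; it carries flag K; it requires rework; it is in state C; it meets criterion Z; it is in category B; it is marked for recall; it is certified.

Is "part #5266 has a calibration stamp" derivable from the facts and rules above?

By R1 (it meets spec, it is shipped): it has a surface defect.
By R2 (it has a surface defect): it is in state S.
By R9 (it is anodized, it is in category B, it passes the pressure test): it exceeds the weight limit.
By R10 (it is in state S): it satisfies condition V.
By R12 (it requires rework): it carries flag A.
By R14 (it satisfies condition V, it carries flag K): it is from supplier B.
By R20 (it is in category G, it meets criterion Z): it is in category T.
By R4 (it carries flag A, it is anodized): it carries flag W.
By R11 (it carries flag W, it exceeds the weight limit): it is classified as Q.
By R8 (it is classified as Q, it is in category T): it is coated.
By R18 (it is coated, it is from supplier B): it has a calibration stamp.

Yes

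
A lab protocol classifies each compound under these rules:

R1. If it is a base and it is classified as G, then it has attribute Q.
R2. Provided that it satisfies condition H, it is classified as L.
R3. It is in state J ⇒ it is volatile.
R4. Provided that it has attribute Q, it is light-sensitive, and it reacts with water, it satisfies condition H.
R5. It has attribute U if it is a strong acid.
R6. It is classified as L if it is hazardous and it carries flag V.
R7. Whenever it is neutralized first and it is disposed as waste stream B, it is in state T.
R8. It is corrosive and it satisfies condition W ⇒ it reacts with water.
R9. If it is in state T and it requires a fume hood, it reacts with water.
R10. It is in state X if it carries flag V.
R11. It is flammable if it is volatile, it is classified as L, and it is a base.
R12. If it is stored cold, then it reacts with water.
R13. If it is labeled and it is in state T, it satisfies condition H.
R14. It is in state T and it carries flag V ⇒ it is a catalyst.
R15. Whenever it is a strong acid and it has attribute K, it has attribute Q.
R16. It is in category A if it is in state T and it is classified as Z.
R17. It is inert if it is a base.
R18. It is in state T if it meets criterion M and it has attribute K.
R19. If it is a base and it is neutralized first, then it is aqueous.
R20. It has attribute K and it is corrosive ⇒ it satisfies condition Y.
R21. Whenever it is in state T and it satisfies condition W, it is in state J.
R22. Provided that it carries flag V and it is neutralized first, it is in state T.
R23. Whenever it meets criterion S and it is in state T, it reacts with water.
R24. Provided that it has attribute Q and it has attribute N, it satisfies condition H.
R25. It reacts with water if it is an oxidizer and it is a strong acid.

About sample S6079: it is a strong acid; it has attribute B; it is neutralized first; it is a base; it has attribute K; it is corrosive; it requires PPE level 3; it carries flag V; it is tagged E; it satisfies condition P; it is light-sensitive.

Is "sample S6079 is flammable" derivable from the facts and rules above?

No

Forward chaining from the given facts derives: has attribute U, is in state X, has attribute Q, is inert, is aqueous, satisfies condition Y, is in state T, is a catalyst.
The only rule concluding "it is flammable" is R11, which needs "it is volatile"; that is never established.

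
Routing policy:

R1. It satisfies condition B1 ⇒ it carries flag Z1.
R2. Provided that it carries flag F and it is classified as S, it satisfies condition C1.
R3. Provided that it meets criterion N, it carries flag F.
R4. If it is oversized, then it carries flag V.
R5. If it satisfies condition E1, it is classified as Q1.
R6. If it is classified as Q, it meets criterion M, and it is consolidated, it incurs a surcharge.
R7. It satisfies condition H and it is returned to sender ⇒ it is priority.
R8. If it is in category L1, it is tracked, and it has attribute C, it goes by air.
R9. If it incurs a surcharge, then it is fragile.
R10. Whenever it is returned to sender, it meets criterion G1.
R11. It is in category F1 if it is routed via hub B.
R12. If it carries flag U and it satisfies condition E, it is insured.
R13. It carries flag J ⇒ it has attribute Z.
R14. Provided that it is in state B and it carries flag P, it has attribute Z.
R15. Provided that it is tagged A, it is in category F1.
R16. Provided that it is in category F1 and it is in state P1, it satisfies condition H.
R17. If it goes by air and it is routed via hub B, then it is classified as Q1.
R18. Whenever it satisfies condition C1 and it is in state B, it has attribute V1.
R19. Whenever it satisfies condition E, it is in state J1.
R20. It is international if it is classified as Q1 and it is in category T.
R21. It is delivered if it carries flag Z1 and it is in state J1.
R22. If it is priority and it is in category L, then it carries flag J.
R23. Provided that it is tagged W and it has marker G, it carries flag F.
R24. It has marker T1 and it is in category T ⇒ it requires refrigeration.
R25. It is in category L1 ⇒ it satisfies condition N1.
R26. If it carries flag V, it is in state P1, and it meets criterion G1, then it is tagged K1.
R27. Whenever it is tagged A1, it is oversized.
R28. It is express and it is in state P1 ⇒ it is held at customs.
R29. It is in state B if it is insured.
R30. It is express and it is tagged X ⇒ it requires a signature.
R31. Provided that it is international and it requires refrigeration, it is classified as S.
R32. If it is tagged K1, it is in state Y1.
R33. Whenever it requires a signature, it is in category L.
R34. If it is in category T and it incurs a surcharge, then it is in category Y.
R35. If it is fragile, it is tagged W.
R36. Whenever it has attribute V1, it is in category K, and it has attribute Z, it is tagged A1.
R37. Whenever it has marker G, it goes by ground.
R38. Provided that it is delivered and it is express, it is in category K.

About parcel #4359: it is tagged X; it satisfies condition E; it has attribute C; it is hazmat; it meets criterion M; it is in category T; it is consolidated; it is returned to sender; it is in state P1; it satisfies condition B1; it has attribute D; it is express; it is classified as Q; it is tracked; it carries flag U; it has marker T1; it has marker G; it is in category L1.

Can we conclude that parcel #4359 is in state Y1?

No

Forward chaining from the given facts derives: carries flag Z1, incurs a surcharge, goes by air, is fragile, meets criterion G1, is insured, is in state J1, is delivered, requires refrigeration, satisfies condition N1, is held at customs, is in state B, requires a signature, is in category L, is in category Y, is tagged W, goes by ground, is in category K, carries flag F.
The only rule concluding "it is in state Y1" is R32, which needs "it is tagged K1"; that is never established.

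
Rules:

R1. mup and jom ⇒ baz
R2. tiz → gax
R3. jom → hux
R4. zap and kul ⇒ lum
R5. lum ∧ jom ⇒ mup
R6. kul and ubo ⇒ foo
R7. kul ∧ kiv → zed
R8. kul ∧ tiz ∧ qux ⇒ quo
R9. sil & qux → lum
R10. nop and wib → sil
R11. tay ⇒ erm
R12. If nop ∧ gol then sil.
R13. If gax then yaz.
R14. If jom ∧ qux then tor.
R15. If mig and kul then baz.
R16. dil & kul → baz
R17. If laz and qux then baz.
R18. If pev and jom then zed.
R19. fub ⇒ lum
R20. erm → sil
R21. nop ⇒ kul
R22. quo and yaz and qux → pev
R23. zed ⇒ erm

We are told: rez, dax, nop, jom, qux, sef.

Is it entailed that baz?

Forward chaining from the given facts derives: hux, tor, kul.
Rules concluding baz: R1 needs mup; R15 needs mig; R16 needs dil; R17 needs laz — none of these are established.

No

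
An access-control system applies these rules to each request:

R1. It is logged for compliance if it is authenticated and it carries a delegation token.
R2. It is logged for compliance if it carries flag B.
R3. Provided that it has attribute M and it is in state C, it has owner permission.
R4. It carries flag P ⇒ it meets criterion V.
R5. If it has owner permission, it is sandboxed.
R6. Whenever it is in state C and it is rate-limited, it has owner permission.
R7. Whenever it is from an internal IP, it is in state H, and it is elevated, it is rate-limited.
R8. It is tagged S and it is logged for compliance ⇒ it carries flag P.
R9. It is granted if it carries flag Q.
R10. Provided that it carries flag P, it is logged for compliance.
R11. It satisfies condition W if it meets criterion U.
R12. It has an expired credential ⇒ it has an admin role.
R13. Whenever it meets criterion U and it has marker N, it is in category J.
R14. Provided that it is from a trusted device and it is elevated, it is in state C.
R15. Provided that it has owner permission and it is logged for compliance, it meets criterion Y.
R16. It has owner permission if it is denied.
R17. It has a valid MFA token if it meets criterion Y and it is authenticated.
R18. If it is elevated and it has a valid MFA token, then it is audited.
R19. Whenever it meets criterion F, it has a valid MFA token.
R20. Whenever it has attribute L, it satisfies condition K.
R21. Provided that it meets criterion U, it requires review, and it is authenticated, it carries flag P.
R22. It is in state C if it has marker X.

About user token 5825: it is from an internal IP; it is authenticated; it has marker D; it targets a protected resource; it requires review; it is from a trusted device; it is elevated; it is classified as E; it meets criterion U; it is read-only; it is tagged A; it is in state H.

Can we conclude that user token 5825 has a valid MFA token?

Yes

By R7 (it is from an internal IP, it is in state H, it is elevated): it is rate-limited.
By R14 (it is from a trusted device, it is elevated): it is in state C.
By R21 (it meets criterion U, it requires review, it is authenticated): it carries flag P.
By R6 (it is in state C, it is rate-limited): it has owner permission.
By R10 (it carries flag P): it is logged for compliance.
By R15 (it has owner permission, it is logged for compliance): it meets criterion Y.
By R17 (it meets criterion Y, it is authenticated): it has a valid MFA token.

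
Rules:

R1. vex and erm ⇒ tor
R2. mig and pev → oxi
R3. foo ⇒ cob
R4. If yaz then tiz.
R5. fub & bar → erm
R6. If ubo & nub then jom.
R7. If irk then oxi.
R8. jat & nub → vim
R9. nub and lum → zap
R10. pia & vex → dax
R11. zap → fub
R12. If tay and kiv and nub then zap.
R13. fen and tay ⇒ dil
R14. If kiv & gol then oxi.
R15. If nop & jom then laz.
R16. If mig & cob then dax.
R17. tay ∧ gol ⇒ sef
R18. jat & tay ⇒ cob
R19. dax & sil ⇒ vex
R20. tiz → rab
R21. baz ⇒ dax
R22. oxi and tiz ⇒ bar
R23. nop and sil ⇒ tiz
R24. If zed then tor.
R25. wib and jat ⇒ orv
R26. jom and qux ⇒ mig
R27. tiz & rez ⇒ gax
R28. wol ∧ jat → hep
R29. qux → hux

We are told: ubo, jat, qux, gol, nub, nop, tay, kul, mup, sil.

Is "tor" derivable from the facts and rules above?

Forward chaining from the given facts derives: jom, vim, laz, sef, cob, tiz, mig, hux, dax, vex, rab.
Rules concluding tor: R1 needs erm; R24 needs zed — none of these are established.

No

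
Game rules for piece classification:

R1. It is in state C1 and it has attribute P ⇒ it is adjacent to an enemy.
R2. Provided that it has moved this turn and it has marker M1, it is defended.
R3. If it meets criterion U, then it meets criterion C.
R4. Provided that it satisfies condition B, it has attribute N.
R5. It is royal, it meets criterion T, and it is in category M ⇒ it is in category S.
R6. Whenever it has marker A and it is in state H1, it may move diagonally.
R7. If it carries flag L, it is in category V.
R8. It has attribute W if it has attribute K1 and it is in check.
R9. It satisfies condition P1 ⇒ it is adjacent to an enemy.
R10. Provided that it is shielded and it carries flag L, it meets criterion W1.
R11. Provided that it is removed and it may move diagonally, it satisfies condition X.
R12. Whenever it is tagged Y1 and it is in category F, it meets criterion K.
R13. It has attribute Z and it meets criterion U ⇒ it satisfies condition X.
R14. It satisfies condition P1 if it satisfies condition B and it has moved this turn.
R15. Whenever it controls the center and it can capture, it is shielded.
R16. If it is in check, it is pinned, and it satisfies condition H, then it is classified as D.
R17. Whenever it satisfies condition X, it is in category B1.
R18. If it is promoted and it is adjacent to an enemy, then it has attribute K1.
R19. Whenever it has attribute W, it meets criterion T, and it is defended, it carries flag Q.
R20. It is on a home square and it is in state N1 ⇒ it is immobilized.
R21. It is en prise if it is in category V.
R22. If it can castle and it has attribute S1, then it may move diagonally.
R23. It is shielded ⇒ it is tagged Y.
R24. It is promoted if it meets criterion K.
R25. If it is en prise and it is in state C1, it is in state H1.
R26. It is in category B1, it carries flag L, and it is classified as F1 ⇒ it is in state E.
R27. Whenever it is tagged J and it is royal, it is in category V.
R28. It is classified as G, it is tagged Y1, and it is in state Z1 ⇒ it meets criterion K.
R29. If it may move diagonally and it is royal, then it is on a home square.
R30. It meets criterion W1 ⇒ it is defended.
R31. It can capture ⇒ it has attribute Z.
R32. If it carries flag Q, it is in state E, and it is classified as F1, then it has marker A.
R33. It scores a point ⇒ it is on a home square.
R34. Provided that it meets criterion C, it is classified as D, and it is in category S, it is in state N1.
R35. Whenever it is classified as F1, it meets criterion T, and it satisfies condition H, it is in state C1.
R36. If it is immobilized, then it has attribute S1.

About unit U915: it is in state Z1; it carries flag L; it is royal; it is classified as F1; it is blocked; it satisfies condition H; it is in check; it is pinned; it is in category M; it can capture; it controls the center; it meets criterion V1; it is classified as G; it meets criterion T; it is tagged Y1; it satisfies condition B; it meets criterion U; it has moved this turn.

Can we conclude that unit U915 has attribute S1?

Yes

By R3 (it meets criterion U): it meets criterion C.
By R5 (it is royal, it meets criterion T, it is in category M): it is in category S.
By R7 (it carries flag L): it is in category V.
By R14 (it satisfies condition B, it has moved this turn): it satisfies condition P1.
By R15 (it controls the center, it can capture): it is shielded.
By R16 (it is in check, it is pinned, it satisfies condition H): it is classified as D.
By R21 (it is in category V): it is en prise.
By R28 (it is classified as G, it is tagged Y1, it is in state Z1): it meets criterion K.
By R31 (it can capture): it has attribute Z.
By R34 (it meets criterion C, it is classified as D, it is in category S): it is in state N1.
By R35 (it is classified as F1, it meets criterion T, it satisfies condition H): it is in state C1.
By R9 (it satisfies condition P1): it is adjacent to an enemy.
By R10 (it is shielded, it carries flag L): it meets criterion W1.
By R13 (it has attribute Z, it meets criterion U): it satisfies condition X.
By R17 (it satisfies condition X): it is in category B1.
By R24 (it meets criterion K): it is promoted.
By R25 (it is en prise, it is in state C1): it is in state H1.
By R26 (it is in category B1, it carries flag L, it is classified as F1): it is in state E.
By R30 (it meets criterion W1): it is defended.
By R18 (it is promoted, it is adjacent to an enemy): it has attribute K1.
By R8 (it has attribute K1, it is in check): it has attribute W.
By R19 (it has attribute W, it meets criterion T, it is defended): it carries flag Q.
By R32 (it carries flag Q, it is in state E, it is classified as F1): it has marker A.
By R6 (it has marker A, it is in state H1): it may move diagonally.
By R29 (it may move diagonally, it is royal): it is on a home square.
By R20 (it is on a home square, it is in state N1): it is immobilized.
By R36 (it is immobilized): it has attribute S1.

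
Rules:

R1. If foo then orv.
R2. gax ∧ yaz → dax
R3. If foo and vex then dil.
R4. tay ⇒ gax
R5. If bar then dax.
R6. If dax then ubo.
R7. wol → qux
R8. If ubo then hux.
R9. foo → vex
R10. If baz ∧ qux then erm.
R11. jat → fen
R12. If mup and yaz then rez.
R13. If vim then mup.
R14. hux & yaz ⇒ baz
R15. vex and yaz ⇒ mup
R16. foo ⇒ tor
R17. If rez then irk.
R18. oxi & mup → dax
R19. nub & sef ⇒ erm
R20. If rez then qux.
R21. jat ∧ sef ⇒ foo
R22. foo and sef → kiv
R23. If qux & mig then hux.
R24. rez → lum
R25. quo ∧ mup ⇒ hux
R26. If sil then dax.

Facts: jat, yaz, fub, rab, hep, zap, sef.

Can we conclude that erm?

No

Forward chaining from the given facts derives: fen, foo, kiv, orv, vex, mup, tor, dil, rez, irk, qux, lum.
Rules concluding erm: R10 needs baz; R19 needs nub — none of these are established.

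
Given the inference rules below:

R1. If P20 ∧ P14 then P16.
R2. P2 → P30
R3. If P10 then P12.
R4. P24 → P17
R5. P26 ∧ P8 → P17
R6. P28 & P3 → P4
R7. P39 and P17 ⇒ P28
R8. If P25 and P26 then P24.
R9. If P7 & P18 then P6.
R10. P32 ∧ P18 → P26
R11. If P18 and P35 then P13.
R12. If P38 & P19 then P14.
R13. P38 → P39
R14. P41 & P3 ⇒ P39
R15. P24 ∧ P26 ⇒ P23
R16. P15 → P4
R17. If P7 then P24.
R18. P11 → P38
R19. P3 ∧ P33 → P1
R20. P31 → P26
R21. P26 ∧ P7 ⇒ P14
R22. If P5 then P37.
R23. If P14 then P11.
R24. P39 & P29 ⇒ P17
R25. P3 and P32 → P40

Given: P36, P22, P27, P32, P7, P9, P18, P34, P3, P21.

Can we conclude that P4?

P26  (by R10: P32, P18)
P24  (by R17: P7)
P14  (by R21: P26, P7)
P11  (by R23: P14)
P17  (by R4: P24)
P38  (by R18: P11)
P39  (by R13: P38)
P28  (by R7: P39, P17)
P4  (by R6: P28, P3)

Yes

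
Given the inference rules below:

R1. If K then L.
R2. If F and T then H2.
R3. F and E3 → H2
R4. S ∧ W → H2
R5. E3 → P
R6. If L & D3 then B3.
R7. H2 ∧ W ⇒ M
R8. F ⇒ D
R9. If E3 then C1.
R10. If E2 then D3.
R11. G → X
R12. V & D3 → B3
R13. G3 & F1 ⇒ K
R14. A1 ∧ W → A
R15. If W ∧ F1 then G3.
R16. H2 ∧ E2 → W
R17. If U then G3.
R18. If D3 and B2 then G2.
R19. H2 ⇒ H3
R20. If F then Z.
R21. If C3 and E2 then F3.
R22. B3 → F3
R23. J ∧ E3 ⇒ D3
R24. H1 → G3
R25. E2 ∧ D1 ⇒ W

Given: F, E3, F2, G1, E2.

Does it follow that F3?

Forward chaining from the given facts derives: H2, P, D, C1, D3, W, H3, Z, M.
Rules concluding F3: R21 needs C3; R22 needs B3 — none of these are established.

No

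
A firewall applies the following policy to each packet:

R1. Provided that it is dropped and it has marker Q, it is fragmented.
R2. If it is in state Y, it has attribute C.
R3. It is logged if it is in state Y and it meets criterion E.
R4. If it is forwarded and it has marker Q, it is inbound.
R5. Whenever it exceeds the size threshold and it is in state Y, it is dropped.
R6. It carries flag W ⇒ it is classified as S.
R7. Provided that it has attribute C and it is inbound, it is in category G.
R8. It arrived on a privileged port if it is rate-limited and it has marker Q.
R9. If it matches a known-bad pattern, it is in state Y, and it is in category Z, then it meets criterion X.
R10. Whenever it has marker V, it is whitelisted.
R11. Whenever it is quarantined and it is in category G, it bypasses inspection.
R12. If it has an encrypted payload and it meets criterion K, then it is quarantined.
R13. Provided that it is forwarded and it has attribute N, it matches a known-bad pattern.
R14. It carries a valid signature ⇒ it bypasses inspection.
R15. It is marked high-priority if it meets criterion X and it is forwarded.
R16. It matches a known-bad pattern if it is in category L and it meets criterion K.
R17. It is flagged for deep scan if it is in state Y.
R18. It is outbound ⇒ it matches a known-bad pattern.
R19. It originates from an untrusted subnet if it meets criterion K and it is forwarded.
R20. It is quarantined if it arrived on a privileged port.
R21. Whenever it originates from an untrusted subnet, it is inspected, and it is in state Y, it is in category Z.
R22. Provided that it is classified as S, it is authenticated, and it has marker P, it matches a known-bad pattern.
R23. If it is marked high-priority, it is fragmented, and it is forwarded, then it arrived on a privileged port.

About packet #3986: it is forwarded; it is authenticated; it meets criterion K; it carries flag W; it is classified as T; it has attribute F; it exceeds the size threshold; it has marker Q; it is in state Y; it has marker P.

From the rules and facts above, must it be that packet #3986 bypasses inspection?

Forward chaining from the given facts derives: has attribute C, is inbound, is dropped, is classified as S, is in category G, is flagged for deep scan, originates from an untrusted subnet, matches a known-bad pattern, is fragmented.
Rules concluding "it bypasses inspection": R11 needs "it is quarantined"; R14 needs "it carries a valid signature" — none of these are established.

No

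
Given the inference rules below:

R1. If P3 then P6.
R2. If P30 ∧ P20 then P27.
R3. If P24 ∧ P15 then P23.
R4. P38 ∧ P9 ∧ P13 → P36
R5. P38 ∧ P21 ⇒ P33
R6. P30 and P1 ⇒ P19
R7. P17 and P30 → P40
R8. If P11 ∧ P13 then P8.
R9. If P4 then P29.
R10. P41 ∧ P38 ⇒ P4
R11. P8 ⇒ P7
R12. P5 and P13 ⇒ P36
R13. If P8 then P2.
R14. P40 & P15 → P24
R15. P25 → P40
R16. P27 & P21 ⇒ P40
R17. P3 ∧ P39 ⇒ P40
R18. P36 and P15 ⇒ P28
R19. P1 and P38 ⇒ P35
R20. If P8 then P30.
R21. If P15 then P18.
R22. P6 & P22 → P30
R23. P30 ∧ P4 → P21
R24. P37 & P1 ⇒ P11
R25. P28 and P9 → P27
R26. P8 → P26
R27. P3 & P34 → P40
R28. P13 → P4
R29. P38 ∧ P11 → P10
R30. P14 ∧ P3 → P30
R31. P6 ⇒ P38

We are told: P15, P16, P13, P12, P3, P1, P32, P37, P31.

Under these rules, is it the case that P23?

No

Forward chaining from the given facts derives: P6, P18, P11, P4, P38, P8, P29, P7, P2, P35, P30, P21, P26, P10, P33, P19.
The only rule concluding P23 is R3, which needs P24; that is never established.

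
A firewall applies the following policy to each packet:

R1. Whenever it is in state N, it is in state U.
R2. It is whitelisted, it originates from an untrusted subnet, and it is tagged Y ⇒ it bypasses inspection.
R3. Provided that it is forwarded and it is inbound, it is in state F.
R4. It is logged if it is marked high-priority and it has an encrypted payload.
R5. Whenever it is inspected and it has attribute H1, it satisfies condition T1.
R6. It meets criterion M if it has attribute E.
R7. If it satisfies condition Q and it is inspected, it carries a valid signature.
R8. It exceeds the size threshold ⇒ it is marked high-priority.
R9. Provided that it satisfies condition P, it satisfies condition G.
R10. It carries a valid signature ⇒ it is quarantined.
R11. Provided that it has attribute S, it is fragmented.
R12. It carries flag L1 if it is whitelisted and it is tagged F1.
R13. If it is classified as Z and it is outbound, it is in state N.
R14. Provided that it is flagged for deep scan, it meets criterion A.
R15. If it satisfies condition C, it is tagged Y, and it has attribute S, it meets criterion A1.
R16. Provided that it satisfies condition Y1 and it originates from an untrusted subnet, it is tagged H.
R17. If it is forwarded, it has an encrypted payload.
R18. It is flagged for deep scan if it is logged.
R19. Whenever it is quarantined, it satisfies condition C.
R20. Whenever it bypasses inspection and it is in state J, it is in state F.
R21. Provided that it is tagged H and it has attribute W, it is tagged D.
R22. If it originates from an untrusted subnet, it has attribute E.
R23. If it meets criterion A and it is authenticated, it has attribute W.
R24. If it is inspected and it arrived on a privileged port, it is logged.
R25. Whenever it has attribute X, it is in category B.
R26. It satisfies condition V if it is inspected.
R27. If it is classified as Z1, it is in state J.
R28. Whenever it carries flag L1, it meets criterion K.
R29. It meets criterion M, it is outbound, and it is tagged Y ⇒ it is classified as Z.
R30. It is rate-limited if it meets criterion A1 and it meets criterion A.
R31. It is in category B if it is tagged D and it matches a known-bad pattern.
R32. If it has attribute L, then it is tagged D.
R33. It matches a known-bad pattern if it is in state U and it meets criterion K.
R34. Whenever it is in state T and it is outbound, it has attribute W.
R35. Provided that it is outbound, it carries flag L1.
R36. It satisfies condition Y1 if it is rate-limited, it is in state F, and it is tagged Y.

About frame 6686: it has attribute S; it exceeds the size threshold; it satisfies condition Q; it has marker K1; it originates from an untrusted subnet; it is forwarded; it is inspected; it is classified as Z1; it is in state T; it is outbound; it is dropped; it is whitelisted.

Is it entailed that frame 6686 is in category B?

No

Forward chaining from the given facts derives: carries a valid signature, is marked high-priority, is quarantined, is fragmented, has an encrypted payload, satisfies condition C, has attribute E, satisfies condition V, is in state J, has attribute W, carries flag L1, is logged, meets criterion M, is flagged for deep scan, meets criterion K, meets criterion A.
Rules concluding "it is in category B": R25 needs "it has attribute X"; R31 needs "it is tagged D" — none of these are established.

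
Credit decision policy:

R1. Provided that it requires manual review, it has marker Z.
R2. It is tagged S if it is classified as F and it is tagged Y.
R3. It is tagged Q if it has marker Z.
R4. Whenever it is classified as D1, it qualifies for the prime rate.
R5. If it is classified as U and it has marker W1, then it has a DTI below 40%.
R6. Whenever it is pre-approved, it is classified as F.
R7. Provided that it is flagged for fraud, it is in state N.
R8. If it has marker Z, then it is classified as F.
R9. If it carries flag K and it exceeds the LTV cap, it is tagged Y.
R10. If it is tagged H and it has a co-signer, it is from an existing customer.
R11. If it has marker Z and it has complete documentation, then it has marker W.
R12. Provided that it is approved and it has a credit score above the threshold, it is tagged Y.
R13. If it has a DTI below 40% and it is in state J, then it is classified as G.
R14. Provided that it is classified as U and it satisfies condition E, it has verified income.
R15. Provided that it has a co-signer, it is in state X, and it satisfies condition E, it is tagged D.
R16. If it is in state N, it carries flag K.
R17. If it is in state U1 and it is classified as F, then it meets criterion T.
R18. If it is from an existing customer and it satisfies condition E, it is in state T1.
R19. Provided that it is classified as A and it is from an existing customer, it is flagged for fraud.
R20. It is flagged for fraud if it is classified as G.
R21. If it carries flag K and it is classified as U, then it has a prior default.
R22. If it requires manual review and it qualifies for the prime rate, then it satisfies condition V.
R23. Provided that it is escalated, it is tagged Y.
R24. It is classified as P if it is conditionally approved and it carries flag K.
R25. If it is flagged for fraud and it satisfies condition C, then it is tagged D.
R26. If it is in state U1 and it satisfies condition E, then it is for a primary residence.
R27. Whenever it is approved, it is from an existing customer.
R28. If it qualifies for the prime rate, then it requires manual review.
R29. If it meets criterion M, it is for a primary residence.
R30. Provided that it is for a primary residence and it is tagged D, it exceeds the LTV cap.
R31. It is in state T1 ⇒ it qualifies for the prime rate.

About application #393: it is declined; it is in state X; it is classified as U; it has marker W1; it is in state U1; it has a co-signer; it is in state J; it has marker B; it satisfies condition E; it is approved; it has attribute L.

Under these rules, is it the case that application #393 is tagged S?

By R5 (it is classified as U, it has marker W1): it has a DTI below 40%.
By R13 (it has a DTI below 40%, it is in state J): it is classified as G.
By R15 (it has a co-signer, it is in state X, it satisfies condition E): it is tagged D.
By R20 (it is classified as G): it is flagged for fraud.
By R26 (it is in state U1, it satisfies condition E): it is for a primary residence.
By R27 (it is approved): it is from an existing customer.
By R30 (it is for a primary residence, it is tagged D): it exceeds the LTV cap.
By R7 (it is flagged for fraud): it is in state N.
By R16 (it is in state N): it carries flag K.
By R18 (it is from an existing customer, it satisfies condition E): it is in state T1.
By R31 (it is in state T1): it qualifies for the prime rate.
By R9 (it carries flag K, it exceeds the LTV cap): it is tagged Y.
By R28 (it qualifies for the prime rate): it requires manual review.
By R1 (it requires manual review): it has marker Z.
By R8 (it has marker Z): it is classified as F.
By R2 (it is classified as F, it is tagged Y): it is tagged S.

Yes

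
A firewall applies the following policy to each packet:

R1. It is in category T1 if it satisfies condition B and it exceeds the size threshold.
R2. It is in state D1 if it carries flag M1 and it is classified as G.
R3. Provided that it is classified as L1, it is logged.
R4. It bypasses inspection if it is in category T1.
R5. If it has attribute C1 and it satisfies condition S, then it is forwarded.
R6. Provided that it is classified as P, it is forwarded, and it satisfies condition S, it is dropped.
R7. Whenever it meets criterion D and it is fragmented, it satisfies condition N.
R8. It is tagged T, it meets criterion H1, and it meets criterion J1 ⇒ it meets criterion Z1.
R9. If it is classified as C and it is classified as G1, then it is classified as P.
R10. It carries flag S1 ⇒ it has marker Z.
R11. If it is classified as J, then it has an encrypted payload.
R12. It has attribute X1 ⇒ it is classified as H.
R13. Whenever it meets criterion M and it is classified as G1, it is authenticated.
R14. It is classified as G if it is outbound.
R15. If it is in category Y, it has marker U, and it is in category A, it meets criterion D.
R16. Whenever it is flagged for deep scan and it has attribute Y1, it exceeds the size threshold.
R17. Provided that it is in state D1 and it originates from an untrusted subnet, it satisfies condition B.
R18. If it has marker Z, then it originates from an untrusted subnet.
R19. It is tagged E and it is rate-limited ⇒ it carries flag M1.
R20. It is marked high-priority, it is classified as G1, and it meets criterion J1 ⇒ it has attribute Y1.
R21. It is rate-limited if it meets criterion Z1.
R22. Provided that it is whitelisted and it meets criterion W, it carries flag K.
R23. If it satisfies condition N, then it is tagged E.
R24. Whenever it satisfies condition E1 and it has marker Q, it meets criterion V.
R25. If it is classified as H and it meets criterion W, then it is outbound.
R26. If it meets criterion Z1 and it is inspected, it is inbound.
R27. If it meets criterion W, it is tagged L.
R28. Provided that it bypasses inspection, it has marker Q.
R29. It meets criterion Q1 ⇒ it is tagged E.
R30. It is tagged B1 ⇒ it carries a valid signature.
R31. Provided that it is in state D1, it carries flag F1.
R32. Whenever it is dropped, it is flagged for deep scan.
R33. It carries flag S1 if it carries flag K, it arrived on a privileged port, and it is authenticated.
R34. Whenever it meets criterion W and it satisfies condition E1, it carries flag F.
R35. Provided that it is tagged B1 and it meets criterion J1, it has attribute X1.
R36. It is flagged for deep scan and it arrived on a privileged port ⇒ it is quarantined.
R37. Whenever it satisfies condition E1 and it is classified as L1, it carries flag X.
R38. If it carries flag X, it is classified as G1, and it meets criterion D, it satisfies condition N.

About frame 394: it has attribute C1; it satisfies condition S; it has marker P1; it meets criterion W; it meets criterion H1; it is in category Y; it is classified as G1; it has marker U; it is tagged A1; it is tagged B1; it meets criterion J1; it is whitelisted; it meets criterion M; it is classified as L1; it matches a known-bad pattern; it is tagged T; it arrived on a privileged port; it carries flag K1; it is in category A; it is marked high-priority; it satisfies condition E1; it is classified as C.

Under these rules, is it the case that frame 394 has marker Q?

Yes

By R5 (it has attribute C1, it satisfies condition S): it is forwarded.
By R8 (it is tagged T, it meets criterion H1, it meets criterion J1): it meets criterion Z1.
By R9 (it is classified as C, it is classified as G1): it is classified as P.
By R13 (it meets criterion M, it is classified as G1): it is authenticated.
By R15 (it is in category Y, it has marker U, it is in category A): it meets criterion D.
By R20 (it is marked high-priority, it is classified as G1, it meets criterion J1): it has attribute Y1.
By R21 (it meets criterion Z1): it is rate-limited.
By R22 (it is whitelisted, it meets criterion W): it carries flag K.
By R33 (it carries flag K, it arrived on a privileged port, it is authenticated): it carries flag S1.
By R35 (it is tagged B1, it meets criterion J1): it has attribute X1.
By R37 (it satisfies condition E1, it is classified as L1): it carries flag X.
By R38 (it carries flag X, it is classified as G1, it meets criterion D): it satisfies condition N.
By R6 (it is classified as P, it is forwarded, it satisfies condition S): it is dropped.
By R10 (it carries flag S1): it has marker Z.
By R12 (it has attribute X1): it is classified as H.
By R18 (it has marker Z): it originates from an untrusted subnet.
By R23 (it satisfies condition N): it is tagged E.
By R25 (it is classified as H, it meets criterion W): it is outbound.
By R32 (it is dropped): it is flagged for deep scan.
By R14 (it is outbound): it is classified as G.
By R16 (it is flagged for deep scan, it has attribute Y1): it exceeds the size threshold.
By R19 (it is tagged E, it is rate-limited): it carries flag M1.
By R2 (it carries flag M1, it is classified as G): it is in state D1.
By R17 (it is in state D1, it originates from an untrusted subnet): it satisfies condition B.
By R1 (it satisfies condition B, it exceeds the size threshold): it is in category T1.
By R4 (it is in category T1): it bypasses inspection.
By R28 (it bypasses inspection): it has marker Q.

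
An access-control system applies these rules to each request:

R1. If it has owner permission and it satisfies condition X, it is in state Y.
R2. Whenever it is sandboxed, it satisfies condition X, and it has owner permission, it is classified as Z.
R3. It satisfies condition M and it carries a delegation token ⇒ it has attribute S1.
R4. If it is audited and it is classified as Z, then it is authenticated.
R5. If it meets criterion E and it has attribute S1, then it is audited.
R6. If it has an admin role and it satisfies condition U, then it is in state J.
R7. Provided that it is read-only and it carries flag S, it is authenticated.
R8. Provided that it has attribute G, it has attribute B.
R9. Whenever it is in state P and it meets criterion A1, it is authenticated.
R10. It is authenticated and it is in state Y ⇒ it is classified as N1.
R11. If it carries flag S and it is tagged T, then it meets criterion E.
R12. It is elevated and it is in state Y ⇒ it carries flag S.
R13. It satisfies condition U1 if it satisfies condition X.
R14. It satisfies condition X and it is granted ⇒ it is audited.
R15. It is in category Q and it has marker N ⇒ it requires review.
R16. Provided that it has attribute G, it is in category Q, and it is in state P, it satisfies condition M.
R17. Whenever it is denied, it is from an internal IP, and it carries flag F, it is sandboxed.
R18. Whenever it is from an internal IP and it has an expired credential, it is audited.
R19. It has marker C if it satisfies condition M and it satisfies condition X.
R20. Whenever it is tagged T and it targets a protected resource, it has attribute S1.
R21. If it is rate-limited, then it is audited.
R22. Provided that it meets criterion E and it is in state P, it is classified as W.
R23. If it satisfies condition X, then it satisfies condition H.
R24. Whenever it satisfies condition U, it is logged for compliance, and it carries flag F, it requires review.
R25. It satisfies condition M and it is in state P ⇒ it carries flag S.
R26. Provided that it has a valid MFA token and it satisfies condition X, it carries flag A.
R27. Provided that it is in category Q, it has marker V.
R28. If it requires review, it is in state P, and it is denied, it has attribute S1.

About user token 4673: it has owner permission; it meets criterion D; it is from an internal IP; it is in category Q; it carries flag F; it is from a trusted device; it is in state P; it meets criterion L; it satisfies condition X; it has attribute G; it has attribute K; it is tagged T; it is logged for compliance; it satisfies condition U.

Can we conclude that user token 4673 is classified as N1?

No

Forward chaining from the given facts derives: is in state Y, has attribute B, satisfies condition U1, satisfies condition M, has marker C, satisfies condition H, requires review, carries flag S, has marker V, meets criterion E, is classified as W.
The only rule concluding "it is classified as N1" is R10, which needs "it is authenticated"; that is never established.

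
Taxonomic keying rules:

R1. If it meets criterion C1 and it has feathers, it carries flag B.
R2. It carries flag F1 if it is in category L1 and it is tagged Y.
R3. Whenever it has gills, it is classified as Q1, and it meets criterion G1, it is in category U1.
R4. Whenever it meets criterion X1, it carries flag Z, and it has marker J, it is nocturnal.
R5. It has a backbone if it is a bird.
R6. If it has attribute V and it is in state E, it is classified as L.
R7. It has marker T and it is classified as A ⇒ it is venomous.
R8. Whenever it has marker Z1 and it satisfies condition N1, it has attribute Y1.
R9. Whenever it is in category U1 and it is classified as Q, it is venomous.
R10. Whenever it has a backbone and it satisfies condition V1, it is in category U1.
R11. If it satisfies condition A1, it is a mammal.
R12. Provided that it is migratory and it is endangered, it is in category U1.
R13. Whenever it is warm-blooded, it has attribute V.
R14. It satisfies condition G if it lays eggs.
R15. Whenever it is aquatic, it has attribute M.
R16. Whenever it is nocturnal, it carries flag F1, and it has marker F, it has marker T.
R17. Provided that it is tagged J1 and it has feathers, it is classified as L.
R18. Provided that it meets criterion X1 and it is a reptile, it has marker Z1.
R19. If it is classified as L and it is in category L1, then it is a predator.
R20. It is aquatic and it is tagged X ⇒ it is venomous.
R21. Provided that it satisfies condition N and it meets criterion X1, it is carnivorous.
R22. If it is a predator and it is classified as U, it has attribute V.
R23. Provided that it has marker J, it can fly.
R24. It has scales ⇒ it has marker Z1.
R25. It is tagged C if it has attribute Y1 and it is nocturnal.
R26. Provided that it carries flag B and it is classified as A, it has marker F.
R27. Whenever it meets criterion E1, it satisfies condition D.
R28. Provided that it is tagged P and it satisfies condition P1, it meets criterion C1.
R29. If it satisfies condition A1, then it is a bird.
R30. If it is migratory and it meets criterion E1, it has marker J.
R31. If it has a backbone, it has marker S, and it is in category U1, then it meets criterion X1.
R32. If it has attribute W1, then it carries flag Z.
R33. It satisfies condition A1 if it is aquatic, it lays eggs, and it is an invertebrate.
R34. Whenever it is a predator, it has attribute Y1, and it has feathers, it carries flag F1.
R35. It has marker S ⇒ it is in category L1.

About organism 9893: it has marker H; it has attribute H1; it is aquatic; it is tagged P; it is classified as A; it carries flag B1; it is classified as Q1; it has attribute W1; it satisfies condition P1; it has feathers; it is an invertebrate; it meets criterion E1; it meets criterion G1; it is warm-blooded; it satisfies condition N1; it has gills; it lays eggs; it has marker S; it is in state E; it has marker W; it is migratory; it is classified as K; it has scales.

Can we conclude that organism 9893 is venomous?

By R3 (it has gills, it is classified as Q1, it meets criterion G1): it is in category U1.
By R13 (it is warm-blooded): it has attribute V.
By R24 (it has scales): it has marker Z1.
By R28 (it is tagged P, it satisfies condition P1): it meets criterion C1.
By R30 (it is migratory, it meets criterion E1): it has marker J.
By R32 (it has attribute W1): it carries flag Z.
By R33 (it is aquatic, it lays eggs, it is an invertebrate): it satisfies condition A1.
By R35 (it has marker S): it is in category L1.
By R1 (it meets criterion C1, it has feathers): it carries flag B.
By R6 (it has attribute V, it is in state E): it is classified as L.
By R8 (it has marker Z1, it satisfies condition N1): it has attribute Y1.
By R19 (it is classified as L, it is in category L1): it is a predator.
By R26 (it carries flag B, it is classified as A): it has marker F.
By R29 (it satisfies condition A1): it is a bird.
By R34 (it is a predator, it has attribute Y1, it has feathers): it carries flag F1.
By R5 (it is a bird): it has a backbone.
By R31 (it has a backbone, it has marker S, it is in category U1): it meets criterion X1.
By R4 (it meets criterion X1, it carries flag Z, it has marker J): it is nocturnal.
By R16 (it is nocturnal, it carries flag F1, it has marker F): it has marker T.
By R7 (it has marker T, it is classified as A): it is venomous.

Yes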